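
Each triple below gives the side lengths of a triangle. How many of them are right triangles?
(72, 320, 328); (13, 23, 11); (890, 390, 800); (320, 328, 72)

(72,320,328): 72²+320² = 107584 = 328² → right
(13,23,11): 11²+13² = 290 < 529 = 23² → obtuse
(890,390,800): 390²+800² = 792100 = 890² → right
(320,328,72): 72²+320² = 107584 = 328² → right
3 of the 4 are right.

3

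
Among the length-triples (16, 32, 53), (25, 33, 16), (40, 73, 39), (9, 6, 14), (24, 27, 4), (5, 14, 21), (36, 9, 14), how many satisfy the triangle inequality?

(16,32,53): 16+32 ≤ 53 → not valid
(16,25,33): 16+25 > 33 → valid
(39,40,73): 39+40 > 73 → valid
(6,9,14): 6+9 > 14 → valid
(4,24,27): 4+24 > 27 → valid
(5,14,21): 5+14 ≤ 21 → not valid
(9,14,36): 9+14 ≤ 36 → not valid
4 of the 7 triples form a triangle.

4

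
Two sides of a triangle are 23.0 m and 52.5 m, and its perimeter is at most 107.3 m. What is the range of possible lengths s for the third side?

Triangle inequality alone gives 29.5 < s < 75.5.
The perimeter condition gives s ≤ 107.3 − 23.0 − 52.5 = 31.8.
Intersecting the two: 29.5 < s ≤ 31.8.

29.5 < s ≤ 31.8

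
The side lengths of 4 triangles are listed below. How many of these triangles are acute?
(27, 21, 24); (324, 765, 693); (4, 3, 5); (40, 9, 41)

(27,21,24): 21²+24² = 1017 > 729 = 27² → acute
(324,765,693): 324²+693² = 585225 = 765² → right
(4,3,5): 3²+4² = 25 = 5² → right
(40,9,41): 9²+40² = 1681 = 41² → right
1 of the 4 is acute.

1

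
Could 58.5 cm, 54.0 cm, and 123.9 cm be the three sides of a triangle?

No

The longest side is 123.9, but the other two sum to only 112.5.
112.5 < 123.9, so the triangle inequality fails.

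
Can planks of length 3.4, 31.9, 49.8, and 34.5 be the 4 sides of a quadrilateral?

Yes

A quadrilateral exists iff every side is shorter than the sum of the others — equivalently, the longest side is less than the sum of the rest.
Longest side 49.8 < 69.8 (sum of the remaining 3), so yes.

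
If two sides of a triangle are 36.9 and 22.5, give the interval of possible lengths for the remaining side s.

14.4 < s < 59.4

By the triangle inequality, s must be less than 36.9 + 22.5 = 59.4 and greater than |36.9 − 22.5| = 14.4.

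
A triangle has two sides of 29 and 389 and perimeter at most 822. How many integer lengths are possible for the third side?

44

Triangle inequality: 360 < x < 418. Perimeter ≤ 822 gives x ≤ 822 − 29 − 389 = 404.
So 360 < x ≤ 404; integers 361 through 404: 44 values.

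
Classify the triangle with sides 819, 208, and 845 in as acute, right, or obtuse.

Compare the square of the longest side to the sum of squares of the other two: 208² + 819² = 714025 = 845².

right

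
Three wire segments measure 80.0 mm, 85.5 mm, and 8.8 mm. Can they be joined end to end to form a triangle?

The longest side is 85.5, and the other two sum to 88.8.
Since 88.8 > 85.5, the triangle inequality holds.

Yes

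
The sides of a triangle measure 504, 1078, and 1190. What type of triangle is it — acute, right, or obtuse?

right

Compare the square of the longest side to the sum of squares of the other two: 504² + 1078² = 1416100 = 1190².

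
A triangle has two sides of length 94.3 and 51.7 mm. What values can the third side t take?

42.6 < t < 146.0

By the triangle inequality, t must be less than 94.3 + 51.7 = 146.0 and greater than |94.3 − 51.7| = 42.6.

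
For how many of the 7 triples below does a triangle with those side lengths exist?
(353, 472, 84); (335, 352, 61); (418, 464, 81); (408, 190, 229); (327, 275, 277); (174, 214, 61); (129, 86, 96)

(84,353,472): 84+353 ≤ 472 → not valid
(61,335,352): 61+335 > 352 → valid
(81,418,464): 81+418 > 464 → valid
(190,229,408): 190+229 > 408 → valid
(275,277,327): 275+277 > 327 → valid
(61,174,214): 61+174 > 214 → valid
(86,96,129): 86+96 > 129 → valid
6 of the 7 triples form a triangle.

6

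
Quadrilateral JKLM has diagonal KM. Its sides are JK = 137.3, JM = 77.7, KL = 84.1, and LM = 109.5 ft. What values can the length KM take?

59.6 < KM < 193.6

From triangle JKM: |137.3 − 77.7| < KM < 137.3 + 77.7, i.e. 59.6 < KM < 215.0.
From triangle LKM: 25.4 < KM < 193.6.
Both must hold, so KM lies in the intersection.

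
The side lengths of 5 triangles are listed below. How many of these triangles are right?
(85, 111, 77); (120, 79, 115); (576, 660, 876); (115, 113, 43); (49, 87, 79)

1

(85,111,77): 77²+85² = 13154 > 12321 = 111² → acute
(120,79,115): 79²+115² = 19466 > 14400 = 120² → acute
(576,660,876): 576²+660² = 767376 = 876² → right
(115,113,43): 43²+113² = 14618 > 13225 = 115² → acute
(49,87,79): 49²+79² = 8642 > 7569 = 87² → acute
1 of the 5 is right.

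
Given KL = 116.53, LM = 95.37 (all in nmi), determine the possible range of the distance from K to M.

21.16 ≤ KM ≤ 211.90 nmi

By the triangle inequality, |116.53 − 95.37| ≤ KM ≤ 116.53 + 95.37.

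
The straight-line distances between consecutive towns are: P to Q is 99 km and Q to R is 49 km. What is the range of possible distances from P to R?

50 ≤ PR ≤ 148 km

By the triangle inequality, |99 − 49| ≤ PR ≤ 99 + 49.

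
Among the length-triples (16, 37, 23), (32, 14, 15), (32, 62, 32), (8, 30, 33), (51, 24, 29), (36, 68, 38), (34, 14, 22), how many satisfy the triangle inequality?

(16,23,37): 16+23 > 37 → valid
(14,15,32): 14+15 ≤ 32 → not valid
(32,32,62): 32+32 > 62 → valid
(8,30,33): 8+30 > 33 → valid
(24,29,51): 24+29 > 51 → valid
(36,38,68): 36+38 > 68 → valid
(14,22,34): 14+22 > 34 → valid
6 of the 7 triples form a triangle.

6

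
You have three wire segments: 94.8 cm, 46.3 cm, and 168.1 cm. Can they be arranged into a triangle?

No

The longest side is 168.1, but the other two sum to only 141.1.
141.1 < 168.1, so the triangle inequality fails.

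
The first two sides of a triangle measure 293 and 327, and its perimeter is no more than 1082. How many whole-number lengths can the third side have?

Triangle inequality: 34 < x < 620. Perimeter ≤ 1082 gives x ≤ 1082 − 293 − 327 = 462.
So 34 < x ≤ 462; integers 35 through 462: 428 values.

428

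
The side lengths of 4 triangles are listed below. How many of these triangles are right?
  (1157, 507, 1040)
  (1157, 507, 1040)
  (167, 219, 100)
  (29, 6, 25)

2

(1157,507,1040): 507²+1040² = 1338649 = 1157² → right
(1157,507,1040): 507²+1040² = 1338649 = 1157² → right
(167,219,100): 100²+167² = 37889 < 47961 = 219² → obtuse
(29,6,25): 6²+25² = 661 < 841 = 29² → obtuse
2 of the 4 are right.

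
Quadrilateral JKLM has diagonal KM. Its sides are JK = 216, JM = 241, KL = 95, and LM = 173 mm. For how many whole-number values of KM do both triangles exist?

189

From triangle JKM: 25 < KM < 457.
From triangle LKM: 78 < KM < 268.
Intersection: 78 < KM < 268, so integers 79 through 267: 189 values.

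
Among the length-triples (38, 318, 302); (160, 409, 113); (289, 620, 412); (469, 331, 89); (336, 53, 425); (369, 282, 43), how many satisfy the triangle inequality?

(38,302,318): 38+302 > 318 → valid
(113,160,409): 113+160 ≤ 409 → not valid
(289,412,620): 289+412 > 620 → valid
(89,331,469): 89+331 ≤ 469 → not valid
(53,336,425): 53+336 ≤ 425 → not valid
(43,282,369): 43+282 ≤ 369 → not valid
2 of the 6 triples form a triangle.

2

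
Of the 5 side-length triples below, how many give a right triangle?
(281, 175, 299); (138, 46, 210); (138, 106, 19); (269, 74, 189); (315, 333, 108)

1

(281,175,299): 175²+281² = 109586 > 89401 = 299² → acute
(138,46,210): 46+138 ≤ 210, not a triangle
(138,106,19): 19+106 ≤ 138, not a triangle
(269,74,189): 74+189 ≤ 269, not a triangle
(315,333,108): 108²+315² = 110889 = 333² → right
1 of the 5 is right.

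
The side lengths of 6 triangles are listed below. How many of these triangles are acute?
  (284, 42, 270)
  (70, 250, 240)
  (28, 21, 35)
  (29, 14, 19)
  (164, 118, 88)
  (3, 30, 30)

1

(284,42,270): 42²+270² = 74664 < 80656 = 284² → obtuse
(70,250,240): 70²+240² = 62500 = 250² → right
(28,21,35): 21²+28² = 1225 = 35² → right
(29,14,19): 14²+19² = 557 < 841 = 29² → obtuse
(164,118,88): 88²+118² = 21668 < 26896 = 164² → obtuse
(3,30,30): 3²+30² = 909 > 900 = 30² → acute
1 of the 6 is acute.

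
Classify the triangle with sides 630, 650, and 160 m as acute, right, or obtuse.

right

Compare the square of the longest side to the sum of squares of the other two: 160² + 630² = 422500 = 650².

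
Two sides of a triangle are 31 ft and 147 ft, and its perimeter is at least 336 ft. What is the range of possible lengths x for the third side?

Triangle inequality alone gives 116 < x < 178.
The perimeter condition gives x ≥ 336 − 31 − 147 = 158.
Intersecting the two: 158 ≤ x < 178.

158 ≤ x < 178 ft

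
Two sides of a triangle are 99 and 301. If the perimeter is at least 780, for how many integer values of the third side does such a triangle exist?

Triangle inequality: 202 < x < 400. Perimeter ≥ 780 gives x ≥ 780 − 99 − 301 = 380.
So 380 ≤ x < 400; integers 380 through 399: 20 values.

20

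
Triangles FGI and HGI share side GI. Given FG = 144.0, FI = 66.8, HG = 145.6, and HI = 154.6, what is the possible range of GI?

From triangle FGI: |144.0 − 66.8| < GI < 144.0 + 66.8, i.e. 77.2 < GI < 210.8.
From triangle HGI: 9.0 < GI < 300.2.
Both must hold, so GI lies in the intersection.

77.2 < GI < 210.8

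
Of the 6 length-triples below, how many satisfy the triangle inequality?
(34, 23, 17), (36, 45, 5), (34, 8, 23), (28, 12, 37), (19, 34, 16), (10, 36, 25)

(17,23,34): 17+23 > 34 → valid
(5,36,45): 5+36 ≤ 45 → not valid
(8,23,34): 8+23 ≤ 34 → not valid
(12,28,37): 12+28 > 37 → valid
(16,19,34): 16+19 > 34 → valid
(10,25,36): 10+25 ≤ 36 → not valid
3 of the 6 triples form a triangle.

3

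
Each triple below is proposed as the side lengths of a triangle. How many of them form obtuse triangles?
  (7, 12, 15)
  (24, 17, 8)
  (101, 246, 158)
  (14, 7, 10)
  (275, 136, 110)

(7,12,15): 7²+12² = 193 < 225 = 15² → obtuse
(24,17,8): 8²+17² = 353 < 576 = 24² → obtuse
(101,246,158): 101²+158² = 35165 < 60516 = 246² → obtuse
(14,7,10): 7²+10² = 149 < 196 = 14² → obtuse
(275,136,110): 110+136 ≤ 275, not a triangle
4 of the 5 are obtuse.

4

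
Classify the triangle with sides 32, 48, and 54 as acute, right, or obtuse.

acute

Compare the square of the longest side to the sum of squares of the other two: 32² + 48² = 3328 > 2916 = 54².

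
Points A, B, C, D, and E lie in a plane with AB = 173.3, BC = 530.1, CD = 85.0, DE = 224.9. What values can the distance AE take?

The maximum is all hops collinear in one direction: 173.3 + 530.1 + 85.0 + 224.9 = 1013.3.
The longest hop is 530.1; the others sum to 483.2. Folding the others back against it leaves at least 530.1 − 483.2 = 46.9.

46.9 ≤ AE ≤ 1013.3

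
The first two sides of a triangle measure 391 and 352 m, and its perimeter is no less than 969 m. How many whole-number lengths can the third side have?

Triangle inequality: 39 < x < 743. Perimeter ≥ 969 gives x ≥ 969 − 391 − 352 = 226.
So 226 ≤ x < 743; integers 226 through 742: 517 values.

517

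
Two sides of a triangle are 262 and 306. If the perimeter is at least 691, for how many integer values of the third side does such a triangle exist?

445

Triangle inequality: 44 < x < 568. Perimeter ≥ 691 gives x ≥ 691 − 262 − 306 = 123.
So 123 ≤ x < 568; integers 123 through 567: 445 values.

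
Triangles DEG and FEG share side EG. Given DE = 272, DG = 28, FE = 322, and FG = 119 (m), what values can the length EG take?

From triangle DEG: |272 − 28| < EG < 272 + 28, i.e. 244 < EG < 300.
From triangle FEG: 203 < EG < 441.
Both must hold, so EG lies in the intersection.

244 < EG < 300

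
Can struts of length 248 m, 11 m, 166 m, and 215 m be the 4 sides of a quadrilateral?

A quadrilateral exists iff every side is shorter than the sum of the others — equivalently, the longest side is less than the sum of the rest.
Longest side 248 < 392 (sum of the remaining 3), so yes.

Yes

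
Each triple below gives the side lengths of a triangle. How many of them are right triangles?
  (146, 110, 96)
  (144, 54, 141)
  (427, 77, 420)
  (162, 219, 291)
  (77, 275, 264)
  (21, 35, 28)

4

(146,110,96): 96²+110² = 21316 = 146² → right
(144,54,141): 54²+141² = 22797 > 20736 = 144² → acute
(427,77,420): 77²+420² = 182329 = 427² → right
(162,219,291): 162²+219² = 74205 < 84681 = 291² → obtuse
(77,275,264): 77²+264² = 75625 = 275² → right
(21,35,28): 21²+28² = 1225 = 35² → right
4 of the 6 are right.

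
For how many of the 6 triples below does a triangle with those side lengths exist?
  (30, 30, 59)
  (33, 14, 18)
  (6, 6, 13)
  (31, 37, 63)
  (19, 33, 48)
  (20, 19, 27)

4

(30,30,59): 30+30 > 59 → valid
(14,18,33): 14+18 ≤ 33 → not valid
(6,6,13): 6+6 ≤ 13 → not valid
(31,37,63): 31+37 > 63 → valid
(19,33,48): 19+33 > 48 → valid
(19,20,27): 19+20 > 27 → valid
4 of the 6 triples form a triangle.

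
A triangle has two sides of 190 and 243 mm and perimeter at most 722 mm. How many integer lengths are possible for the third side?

236

Triangle inequality: 53 < x < 433. Perimeter ≤ 722 gives x ≤ 722 − 190 − 243 = 289.
So 53 < x ≤ 289; integers 54 through 289: 236 values.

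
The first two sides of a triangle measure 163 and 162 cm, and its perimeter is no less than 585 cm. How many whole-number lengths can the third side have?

Triangle inequality: 1 < x < 325. Perimeter ≥ 585 gives x ≥ 585 − 163 − 162 = 260.
So 260 ≤ x < 325; integers 260 through 324: 65 values.

65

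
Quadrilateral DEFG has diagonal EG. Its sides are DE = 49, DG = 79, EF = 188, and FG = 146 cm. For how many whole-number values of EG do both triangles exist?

From triangle DEG: 30 < EG < 128.
From triangle FEG: 42 < EG < 334.
Intersection: 42 < EG < 128, so integers 43 through 127: 85 values.

85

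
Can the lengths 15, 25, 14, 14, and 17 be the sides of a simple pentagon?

A pentagon exists iff every side is shorter than the sum of the others — equivalently, the longest side is less than the sum of the rest.
Longest side 25 < 60 (sum of the remaining 4), so yes.

Yes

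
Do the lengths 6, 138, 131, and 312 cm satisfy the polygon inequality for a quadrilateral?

For a quadrilateral, each side must be shorter than the sum of the others.
Here the longest side is 312, but the remaining 3 sides sum to only 275.

No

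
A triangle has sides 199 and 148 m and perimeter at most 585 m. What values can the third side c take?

Triangle inequality alone gives 51 < c < 347.
The perimeter condition gives c ≤ 585 − 199 − 148 = 238.
Intersecting the two: 51 < c ≤ 238.

51 < c ≤ 238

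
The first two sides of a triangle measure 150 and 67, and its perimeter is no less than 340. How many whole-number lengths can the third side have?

Triangle inequality: 83 < x < 217. Perimeter ≥ 340 gives x ≥ 340 − 150 − 67 = 123.
So 123 ≤ x < 217; integers 123 through 216: 94 values.

94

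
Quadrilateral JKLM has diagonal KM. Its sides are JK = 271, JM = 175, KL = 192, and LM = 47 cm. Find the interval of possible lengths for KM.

145 < KM < 239

From triangle JKM: |271 − 175| < KM < 271 + 175, i.e. 96 < KM < 446.
From triangle LKM: 145 < KM < 239.
Both must hold, so KM lies in the intersection.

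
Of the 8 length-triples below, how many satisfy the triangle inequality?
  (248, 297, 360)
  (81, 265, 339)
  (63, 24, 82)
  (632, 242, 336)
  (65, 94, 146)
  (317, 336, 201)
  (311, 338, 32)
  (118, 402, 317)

7

(248,297,360): 248+297 > 360 → valid
(81,265,339): 81+265 > 339 → valid
(24,63,82): 24+63 > 82 → valid
(242,336,632): 242+336 ≤ 632 → not valid
(65,94,146): 65+94 > 146 → valid
(201,317,336): 201+317 > 336 → valid
(32,311,338): 32+311 > 338 → valid
(118,317,402): 118+317 > 402 → valid
7 of the 8 triples form a triangle.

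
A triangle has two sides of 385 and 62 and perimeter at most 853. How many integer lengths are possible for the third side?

Triangle inequality: 323 < x < 447. Perimeter ≤ 853 gives x ≤ 853 − 385 − 62 = 406.
So 323 < x ≤ 406; integers 324 through 406: 83 values.

83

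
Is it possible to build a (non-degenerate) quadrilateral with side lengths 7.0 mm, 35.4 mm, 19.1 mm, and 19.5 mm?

Yes

A quadrilateral exists iff every side is shorter than the sum of the others — equivalently, the longest side is less than the sum of the rest.
Longest side 35.4 < 45.6 (sum of the remaining 3), so yes.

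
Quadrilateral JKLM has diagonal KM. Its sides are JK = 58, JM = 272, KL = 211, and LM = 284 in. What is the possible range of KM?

From triangle JKM: |58 − 272| < KM < 58 + 272, i.e. 214 < KM < 330.
From triangle LKM: 73 < KM < 495.
Both must hold, so KM lies in the intersection.

214 < KM < 330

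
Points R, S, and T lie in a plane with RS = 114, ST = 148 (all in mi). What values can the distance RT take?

By the triangle inequality, |114 − 148| ≤ RT ≤ 114 + 148.

34 ≤ RT ≤ 262 mi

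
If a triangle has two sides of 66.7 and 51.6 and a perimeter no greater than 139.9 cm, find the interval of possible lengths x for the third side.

Triangle inequality alone gives 15.1 < x < 118.3.
The perimeter condition gives x ≤ 139.9 − 66.7 − 51.6 = 21.6.
Intersecting the two: 15.1 < x ≤ 21.6.

15.1 < x ≤ 21.6 cm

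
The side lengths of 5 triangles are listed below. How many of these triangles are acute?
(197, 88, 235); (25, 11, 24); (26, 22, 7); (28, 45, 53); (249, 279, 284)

2

(197,88,235): 88²+197² = 46553 < 55225 = 235² → obtuse
(25,11,24): 11²+24² = 697 > 625 = 25² → acute
(26,22,7): 7²+22² = 533 < 676 = 26² → obtuse
(28,45,53): 28²+45² = 2809 = 53² → right
(249,279,284): 249²+279² = 139842 > 80656 = 284² → acute
2 of the 5 are acute.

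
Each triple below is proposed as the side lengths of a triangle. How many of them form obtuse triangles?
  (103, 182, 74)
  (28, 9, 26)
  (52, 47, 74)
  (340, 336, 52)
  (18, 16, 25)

(103,182,74): 74+103 ≤ 182, not a triangle
(28,9,26): 9²+26² = 757 < 784 = 28² → obtuse
(52,47,74): 47²+52² = 4913 < 5476 = 74² → obtuse
(340,336,52): 52²+336² = 115600 = 340² → right
(18,16,25): 16²+18² = 580 < 625 = 25² → obtuse
3 of the 5 are obtuse.

3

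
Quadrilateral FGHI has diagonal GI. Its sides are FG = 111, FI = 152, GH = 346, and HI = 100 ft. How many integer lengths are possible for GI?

From triangle FGI: 41 < GI < 263.
From triangle HGI: 246 < GI < 446.
Intersection: 246 < GI < 263, so integers 247 through 262: 16 values.

16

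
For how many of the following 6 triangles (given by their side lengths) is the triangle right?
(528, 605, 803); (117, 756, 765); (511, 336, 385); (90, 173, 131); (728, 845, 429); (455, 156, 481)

5

(528,605,803): 528²+605² = 644809 = 803² → right
(117,756,765): 117²+756² = 585225 = 765² → right
(511,336,385): 336²+385² = 261121 = 511² → right
(90,173,131): 90²+131² = 25261 < 29929 = 173² → obtuse
(728,845,429): 429²+728² = 714025 = 845² → right
(455,156,481): 156²+455² = 231361 = 481² → right
5 of the 6 are right.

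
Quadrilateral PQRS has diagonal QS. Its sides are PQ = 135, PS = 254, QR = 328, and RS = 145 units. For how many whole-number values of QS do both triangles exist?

From triangle PQS: 119 < QS < 389.
From triangle RQS: 183 < QS < 473.
Intersection: 183 < QS < 389, so integers 184 through 388: 205 values.

205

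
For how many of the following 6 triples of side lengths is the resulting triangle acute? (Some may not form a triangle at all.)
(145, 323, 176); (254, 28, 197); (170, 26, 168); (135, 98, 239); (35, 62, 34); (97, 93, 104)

1

(145,323,176): 145+176 ≤ 323, not a triangle
(254,28,197): 28+197 ≤ 254, not a triangle
(170,26,168): 26²+168² = 28900 = 170² → right
(135,98,239): 98+135 ≤ 239, not a triangle
(35,62,34): 34²+35² = 2381 < 3844 = 62² → obtuse
(97,93,104): 93²+97² = 18058 > 10816 = 104² → acute
1 of the 6 is acute.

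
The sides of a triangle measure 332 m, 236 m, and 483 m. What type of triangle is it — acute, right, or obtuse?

obtuse

Compare the square of the longest side to the sum of squares of the other two: 236² + 332² = 165920 < 233289 = 483².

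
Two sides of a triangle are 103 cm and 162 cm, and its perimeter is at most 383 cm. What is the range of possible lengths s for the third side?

Triangle inequality alone gives 59 < s < 265.
The perimeter condition gives s ≤ 383 − 103 − 162 = 118.
Intersecting the two: 59 < s ≤ 118.

59 < s ≤ 118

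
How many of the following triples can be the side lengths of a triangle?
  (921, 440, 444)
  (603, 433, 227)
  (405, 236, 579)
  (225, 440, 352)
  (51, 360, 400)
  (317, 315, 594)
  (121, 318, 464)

5

(440,444,921): 440+444 ≤ 921 → not valid
(227,433,603): 227+433 > 603 → valid
(236,405,579): 236+405 > 579 → valid
(225,352,440): 225+352 > 440 → valid
(51,360,400): 51+360 > 400 → valid
(315,317,594): 315+317 > 594 → valid
(121,318,464): 121+318 ≤ 464 → not valid
5 of the 7 triples form a triangle.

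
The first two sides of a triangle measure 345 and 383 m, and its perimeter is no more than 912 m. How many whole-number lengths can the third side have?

Triangle inequality: 38 < x < 728. Perimeter ≤ 912 gives x ≤ 912 − 345 − 383 = 184.
So 38 < x ≤ 184; integers 39 through 184: 146 values.

146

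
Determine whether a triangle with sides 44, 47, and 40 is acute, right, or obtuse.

Compare the square of the longest side to the sum of squares of the other two: 40² + 44² = 3536 > 2209 = 47².

acute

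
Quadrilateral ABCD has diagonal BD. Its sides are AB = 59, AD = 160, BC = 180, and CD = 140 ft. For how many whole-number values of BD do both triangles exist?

117

From triangle ABD: 101 < BD < 219.
From triangle CBD: 40 < BD < 320.
Intersection: 101 < BD < 219, so integers 102 through 218: 117 values.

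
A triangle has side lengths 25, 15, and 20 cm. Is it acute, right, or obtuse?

Compare the square of the longest side to the sum of squares of the other two: 15² + 20² = 625 = 25².

right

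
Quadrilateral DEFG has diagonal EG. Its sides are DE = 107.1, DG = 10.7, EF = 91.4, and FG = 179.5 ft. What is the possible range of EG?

96.4 < EG < 117.8

From triangle DEG: |107.1 − 10.7| < EG < 107.1 + 10.7, i.e. 96.4 < EG < 117.8.
From triangle FEG: 88.1 < EG < 270.9.
Both must hold, so EG lies in the intersection.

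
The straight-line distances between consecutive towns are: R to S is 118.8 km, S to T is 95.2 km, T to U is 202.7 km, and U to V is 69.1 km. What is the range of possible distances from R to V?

The maximum is all hops collinear in one direction: 118.8 + 95.2 + 202.7 + 69.1 = 485.8.
The longest hop is 202.7; the others sum to 283.1. Since 202.7 ≤ 283.1, the path can fold back on itself completely, so the minimum distance is 0.

0 ≤ RV ≤ 485.8 km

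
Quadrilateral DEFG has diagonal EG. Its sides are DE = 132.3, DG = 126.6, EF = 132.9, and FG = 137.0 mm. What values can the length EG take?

5.7 < EG < 258.9

From triangle DEG: |132.3 − 126.6| < EG < 132.3 + 126.6, i.e. 5.7 < EG < 258.9.
From triangle FEG: 4.1 < EG < 269.9.
Both must hold, so EG lies in the intersection.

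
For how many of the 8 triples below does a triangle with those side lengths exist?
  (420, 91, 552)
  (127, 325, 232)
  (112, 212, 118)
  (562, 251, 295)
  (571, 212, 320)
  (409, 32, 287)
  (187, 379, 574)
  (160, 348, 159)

2

(91,420,552): 91+420 ≤ 552 → not valid
(127,232,325): 127+232 > 325 → valid
(112,118,212): 112+118 > 212 → valid
(251,295,562): 251+295 ≤ 562 → not valid
(212,320,571): 212+320 ≤ 571 → not valid
(32,287,409): 32+287 ≤ 409 → not valid
(187,379,574): 187+379 ≤ 574 → not valid
(159,160,348): 159+160 ≤ 348 → not valid
2 of the 8 triples form a triangle.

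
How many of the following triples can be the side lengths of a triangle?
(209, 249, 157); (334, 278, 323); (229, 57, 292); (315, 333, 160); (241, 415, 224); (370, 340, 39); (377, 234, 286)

(157,209,249): 157+209 > 249 → valid
(278,323,334): 278+323 > 334 → valid
(57,229,292): 57+229 ≤ 292 → not valid
(160,315,333): 160+315 > 333 → valid
(224,241,415): 224+241 > 415 → valid
(39,340,370): 39+340 > 370 → valid
(234,286,377): 234+286 > 377 → valid
6 of the 7 triples form a triangle.

6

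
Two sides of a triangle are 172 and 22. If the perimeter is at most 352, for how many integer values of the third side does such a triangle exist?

8

Triangle inequality: 150 < x < 194. Perimeter ≤ 352 gives x ≤ 352 − 172 − 22 = 158.
So 150 < x ≤ 158; integers 151 through 158: 8 values.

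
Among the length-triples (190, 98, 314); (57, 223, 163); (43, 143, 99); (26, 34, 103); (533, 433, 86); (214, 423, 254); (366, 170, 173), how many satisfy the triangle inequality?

1

(98,190,314): 98+190 ≤ 314 → not valid
(57,163,223): 57+163 ≤ 223 → not valid
(43,99,143): 43+99 ≤ 143 → not valid
(26,34,103): 26+34 ≤ 103 → not valid
(86,433,533): 86+433 ≤ 533 → not valid
(214,254,423): 214+254 > 423 → valid
(170,173,366): 170+173 ≤ 366 → not valid
1 of the 7 triples forms a triangle.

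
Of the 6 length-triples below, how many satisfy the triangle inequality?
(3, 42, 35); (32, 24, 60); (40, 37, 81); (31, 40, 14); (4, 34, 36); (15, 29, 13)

(3,35,42): 3+35 ≤ 42 → not valid
(24,32,60): 24+32 ≤ 60 → not valid
(37,40,81): 37+40 ≤ 81 → not valid
(14,31,40): 14+31 > 40 → valid
(4,34,36): 4+34 > 36 → valid
(13,15,29): 13+15 ≤ 29 → not valid
2 of the 6 triples form a triangle.

2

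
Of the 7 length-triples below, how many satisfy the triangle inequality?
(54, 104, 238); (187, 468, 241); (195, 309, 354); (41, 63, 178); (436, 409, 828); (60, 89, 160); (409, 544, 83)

(54,104,238): 54+104 ≤ 238 → not valid
(187,241,468): 187+241 ≤ 468 → not valid
(195,309,354): 195+309 > 354 → valid
(41,63,178): 41+63 ≤ 178 → not valid
(409,436,828): 409+436 > 828 → valid
(60,89,160): 60+89 ≤ 160 → not valid
(83,409,544): 83+409 ≤ 544 → not valid
2 of the 7 triples form a triangle.

2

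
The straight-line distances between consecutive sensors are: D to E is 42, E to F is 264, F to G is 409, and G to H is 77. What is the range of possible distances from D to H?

The maximum is all hops collinear in one direction: 42 + 264 + 409 + 77 = 792.
The longest hop is 409; the others sum to 383. Folding the others back against it leaves at least 409 − 383 = 26.

26 ≤ DH ≤ 792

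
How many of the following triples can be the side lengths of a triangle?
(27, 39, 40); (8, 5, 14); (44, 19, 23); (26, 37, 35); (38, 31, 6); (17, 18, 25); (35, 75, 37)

3

(27,39,40): 27+39 > 40 → valid
(5,8,14): 5+8 ≤ 14 → not valid
(19,23,44): 19+23 ≤ 44 → not valid
(26,35,37): 26+35 > 37 → valid
(6,31,38): 6+31 ≤ 38 → not valid
(17,18,25): 17+18 > 25 → valid
(35,37,75): 35+37 ≤ 75 → not valid
3 of the 7 triples form a triangle.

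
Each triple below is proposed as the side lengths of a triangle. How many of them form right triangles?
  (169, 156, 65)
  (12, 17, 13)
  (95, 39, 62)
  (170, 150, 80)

2

(169,156,65): 65²+156² = 28561 = 169² → right
(12,17,13): 12²+13² = 313 > 289 = 17² → acute
(95,39,62): 39²+62² = 5365 < 9025 = 95² → obtuse
(170,150,80): 80²+150² = 28900 = 170² → right
2 of the 4 are right.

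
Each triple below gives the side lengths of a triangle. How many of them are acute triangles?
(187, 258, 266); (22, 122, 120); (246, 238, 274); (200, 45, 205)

(187,258,266): 187²+258² = 101533 > 70756 = 266² → acute
(22,122,120): 22²+120² = 14884 = 122² → right
(246,238,274): 238²+246² = 117160 > 75076 = 274² → acute
(200,45,205): 45²+200² = 42025 = 205² → right
2 of the 4 are acute.

2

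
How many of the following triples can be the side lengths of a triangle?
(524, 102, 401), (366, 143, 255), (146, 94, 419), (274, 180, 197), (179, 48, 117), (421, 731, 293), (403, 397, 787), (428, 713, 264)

(102,401,524): 102+401 ≤ 524 → not valid
(143,255,366): 143+255 > 366 → valid
(94,146,419): 94+146 ≤ 419 → not valid
(180,197,274): 180+197 > 274 → valid
(48,117,179): 48+117 ≤ 179 → not valid
(293,421,731): 293+421 ≤ 731 → not valid
(397,403,787): 397+403 > 787 → valid
(264,428,713): 264+428 ≤ 713 → not valid
3 of the 8 triples form a triangle.

3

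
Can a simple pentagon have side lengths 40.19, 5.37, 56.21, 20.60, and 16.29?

Yes

A pentagon exists iff every side is shorter than the sum of the others — equivalently, the longest side is less than the sum of the rest.
Longest side 56.21 < 82.45 (sum of the remaining 4), so yes.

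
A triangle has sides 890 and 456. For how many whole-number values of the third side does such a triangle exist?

The third side lies in the open interval (434, 1346).
Integers from 435 to 1345 inclusive: 1345 − 435 + 1 = 911.

911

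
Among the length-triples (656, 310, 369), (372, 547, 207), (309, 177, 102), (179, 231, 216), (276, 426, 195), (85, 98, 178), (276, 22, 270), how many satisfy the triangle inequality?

(310,369,656): 310+369 > 656 → valid
(207,372,547): 207+372 > 547 → valid
(102,177,309): 102+177 ≤ 309 → not valid
(179,216,231): 179+216 > 231 → valid
(195,276,426): 195+276 > 426 → valid
(85,98,178): 85+98 > 178 → valid
(22,270,276): 22+270 > 276 → valid
6 of the 7 triples form a triangle.

6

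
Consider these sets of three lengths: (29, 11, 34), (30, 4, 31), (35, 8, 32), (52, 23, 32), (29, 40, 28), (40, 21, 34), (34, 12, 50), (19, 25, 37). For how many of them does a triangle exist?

(11,29,34): 11+29 > 34 → valid
(4,30,31): 4+30 > 31 → valid
(8,32,35): 8+32 > 35 → valid
(23,32,52): 23+32 > 52 → valid
(28,29,40): 28+29 > 40 → valid
(21,34,40): 21+34 > 40 → valid
(12,34,50): 12+34 ≤ 50 → not valid
(19,25,37): 19+25 > 37 → valid
7 of the 8 triples form a triangle.

7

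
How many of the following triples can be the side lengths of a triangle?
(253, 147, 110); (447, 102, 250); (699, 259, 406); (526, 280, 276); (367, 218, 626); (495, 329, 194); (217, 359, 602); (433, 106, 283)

(110,147,253): 110+147 > 253 → valid
(102,250,447): 102+250 ≤ 447 → not valid
(259,406,699): 259+406 ≤ 699 → not valid
(276,280,526): 276+280 > 526 → valid
(218,367,626): 218+367 ≤ 626 → not valid
(194,329,495): 194+329 > 495 → valid
(217,359,602): 217+359 ≤ 602 → not valid
(106,283,433): 106+283 ≤ 433 → not valid
3 of the 8 triples form a triangle.

3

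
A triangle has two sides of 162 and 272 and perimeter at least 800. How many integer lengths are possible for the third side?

68

Triangle inequality: 110 < x < 434. Perimeter ≥ 800 gives x ≥ 800 − 162 − 272 = 366.
So 366 ≤ x < 434; integers 366 through 433: 68 values.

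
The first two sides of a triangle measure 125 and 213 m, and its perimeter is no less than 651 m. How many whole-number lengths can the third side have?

Triangle inequality: 88 < x < 338. Perimeter ≥ 651 gives x ≥ 651 − 125 − 213 = 313.
So 313 ≤ x < 338; integers 313 through 337: 25 values.

25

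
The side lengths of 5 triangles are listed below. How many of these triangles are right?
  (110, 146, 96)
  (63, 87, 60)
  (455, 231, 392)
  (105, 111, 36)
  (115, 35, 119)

(110,146,96): 96²+110² = 21316 = 146² → right
(63,87,60): 60²+63² = 7569 = 87² → right
(455,231,392): 231²+392² = 207025 = 455² → right
(105,111,36): 36²+105² = 12321 = 111² → right
(115,35,119): 35²+115² = 14450 > 14161 = 119² → acute
4 of the 5 are right.

4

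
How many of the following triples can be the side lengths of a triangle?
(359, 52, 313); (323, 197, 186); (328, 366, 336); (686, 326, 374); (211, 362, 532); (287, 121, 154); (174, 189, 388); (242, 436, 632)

6

(52,313,359): 52+313 > 359 → valid
(186,197,323): 186+197 > 323 → valid
(328,336,366): 328+336 > 366 → valid
(326,374,686): 326+374 > 686 → valid
(211,362,532): 211+362 > 532 → valid
(121,154,287): 121+154 ≤ 287 → not valid
(174,189,388): 174+189 ≤ 388 → not valid
(242,436,632): 242+436 > 632 → valid
6 of the 8 triples form a triangle.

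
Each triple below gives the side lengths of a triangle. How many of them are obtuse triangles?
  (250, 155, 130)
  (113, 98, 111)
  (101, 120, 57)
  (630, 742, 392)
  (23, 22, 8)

2

(250,155,130): 130²+155² = 40925 < 62500 = 250² → obtuse
(113,98,111): 98²+111² = 21925 > 12769 = 113² → acute
(101,120,57): 57²+101² = 13450 < 14400 = 120² → obtuse
(630,742,392): 392²+630² = 550564 = 742² → right
(23,22,8): 8²+22² = 548 > 529 = 23² → acute
2 of the 5 are obtuse.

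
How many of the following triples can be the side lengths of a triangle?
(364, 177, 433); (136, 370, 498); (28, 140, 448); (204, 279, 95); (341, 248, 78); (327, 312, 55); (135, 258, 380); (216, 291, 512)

5

(177,364,433): 177+364 > 433 → valid
(136,370,498): 136+370 > 498 → valid
(28,140,448): 28+140 ≤ 448 → not valid
(95,204,279): 95+204 > 279 → valid
(78,248,341): 78+248 ≤ 341 → not valid
(55,312,327): 55+312 > 327 → valid
(135,258,380): 135+258 > 380 → valid
(216,291,512): 216+291 ≤ 512 → not valid
5 of the 8 triples form a triangle.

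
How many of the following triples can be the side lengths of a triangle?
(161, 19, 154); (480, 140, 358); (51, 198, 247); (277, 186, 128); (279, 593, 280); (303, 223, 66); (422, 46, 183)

(19,154,161): 19+154 > 161 → valid
(140,358,480): 140+358 > 480 → valid
(51,198,247): 51+198 > 247 → valid
(128,186,277): 128+186 > 277 → valid
(279,280,593): 279+280 ≤ 593 → not valid
(66,223,303): 66+223 ≤ 303 → not valid
(46,183,422): 46+183 ≤ 422 → not valid
4 of the 7 triples form a triangle.

4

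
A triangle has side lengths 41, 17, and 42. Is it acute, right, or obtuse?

Compare the square of the longest side to the sum of squares of the other two: 17² + 41² = 1970 > 1764 = 42².

acute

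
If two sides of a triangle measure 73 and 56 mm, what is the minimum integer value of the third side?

18

The third side must be strictly greater than |73 − 56| = 17.
The smallest integer above 17 is 18.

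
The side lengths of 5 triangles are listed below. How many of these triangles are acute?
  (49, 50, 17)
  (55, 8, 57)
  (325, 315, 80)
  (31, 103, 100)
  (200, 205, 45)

2

(49,50,17): 17²+49² = 2690 > 2500 = 50² → acute
(55,8,57): 8²+55² = 3089 < 3249 = 57² → obtuse
(325,315,80): 80²+315² = 105625 = 325² → right
(31,103,100): 31²+100² = 10961 > 10609 = 103² → acute
(200,205,45): 45²+200² = 42025 = 205² → right
2 of the 5 are acute.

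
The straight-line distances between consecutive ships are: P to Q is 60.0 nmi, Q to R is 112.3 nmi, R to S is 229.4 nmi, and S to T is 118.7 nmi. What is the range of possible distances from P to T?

0 ≤ PT ≤ 520.4 nmi

The maximum is all hops collinear in one direction: 60.0 + 112.3 + 229.4 + 118.7 = 520.4.
The longest hop is 229.4; the others sum to 291.0. Since 229.4 ≤ 291.0, the path can fold back on itself completely, so the minimum distance is 0.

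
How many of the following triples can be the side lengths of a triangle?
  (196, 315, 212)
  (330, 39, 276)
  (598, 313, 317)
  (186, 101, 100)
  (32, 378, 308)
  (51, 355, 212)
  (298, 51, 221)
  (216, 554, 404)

(196,212,315): 196+212 > 315 → valid
(39,276,330): 39+276 ≤ 330 → not valid
(313,317,598): 313+317 > 598 → valid
(100,101,186): 100+101 > 186 → valid
(32,308,378): 32+308 ≤ 378 → not valid
(51,212,355): 51+212 ≤ 355 → not valid
(51,221,298): 51+221 ≤ 298 → not valid
(216,404,554): 216+404 > 554 → valid
4 of the 8 triples form a triangle.

4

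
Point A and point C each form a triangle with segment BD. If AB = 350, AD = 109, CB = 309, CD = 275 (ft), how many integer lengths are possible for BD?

217

From triangle ABD: 241 < BD < 459.
From triangle CBD: 34 < BD < 584.
Intersection: 241 < BD < 459, so integers 242 through 458: 217 values.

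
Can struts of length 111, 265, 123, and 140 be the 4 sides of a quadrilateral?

A quadrilateral exists iff every side is shorter than the sum of the others — equivalently, the longest side is less than the sum of the rest.
Longest side 265 < 374 (sum of the remaining 3), so yes.

Yes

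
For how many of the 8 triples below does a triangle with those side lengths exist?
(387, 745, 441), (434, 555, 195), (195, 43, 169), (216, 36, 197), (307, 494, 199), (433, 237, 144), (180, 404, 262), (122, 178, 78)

7

(387,441,745): 387+441 > 745 → valid
(195,434,555): 195+434 > 555 → valid
(43,169,195): 43+169 > 195 → valid
(36,197,216): 36+197 > 216 → valid
(199,307,494): 199+307 > 494 → valid
(144,237,433): 144+237 ≤ 433 → not valid
(180,262,404): 180+262 > 404 → valid
(78,122,178): 78+122 > 178 → valid
7 of the 8 triples form a triangle.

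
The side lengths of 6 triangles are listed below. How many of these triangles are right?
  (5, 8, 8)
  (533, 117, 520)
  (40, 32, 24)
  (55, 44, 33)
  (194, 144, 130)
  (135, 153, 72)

(5,8,8): 5²+8² = 89 > 64 = 8² → acute
(533,117,520): 117²+520² = 284089 = 533² → right
(40,32,24): 24²+32² = 1600 = 40² → right
(55,44,33): 33²+44² = 3025 = 55² → right
(194,144,130): 130²+144² = 37636 = 194² → right
(135,153,72): 72²+135² = 23409 = 153² → right
5 of the 6 are right.

5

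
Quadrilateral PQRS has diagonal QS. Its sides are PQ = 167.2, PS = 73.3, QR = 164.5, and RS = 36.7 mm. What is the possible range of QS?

127.8 < QS < 201.2

From triangle PQS: |167.2 − 73.3| < QS < 167.2 + 73.3, i.e. 93.9 < QS < 240.5.
From triangle RQS: 127.8 < QS < 201.2.
Both must hold, so QS lies in the intersection.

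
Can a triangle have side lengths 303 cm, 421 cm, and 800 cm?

No

The longest side is 800, but the other two sum to only 724.
724 < 800, so the triangle inequality fails.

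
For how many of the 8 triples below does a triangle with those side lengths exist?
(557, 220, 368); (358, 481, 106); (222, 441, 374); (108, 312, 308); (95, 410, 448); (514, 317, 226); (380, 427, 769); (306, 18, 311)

7

(220,368,557): 220+368 > 557 → valid
(106,358,481): 106+358 ≤ 481 → not valid
(222,374,441): 222+374 > 441 → valid
(108,308,312): 108+308 > 312 → valid
(95,410,448): 95+410 > 448 → valid
(226,317,514): 226+317 > 514 → valid
(380,427,769): 380+427 > 769 → valid
(18,306,311): 18+306 > 311 → valid
7 of the 8 triples form a triangle.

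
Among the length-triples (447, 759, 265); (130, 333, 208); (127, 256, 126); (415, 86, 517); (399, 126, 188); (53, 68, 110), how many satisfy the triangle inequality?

(265,447,759): 265+447 ≤ 759 → not valid
(130,208,333): 130+208 > 333 → valid
(126,127,256): 126+127 ≤ 256 → not valid
(86,415,517): 86+415 ≤ 517 → not valid
(126,188,399): 126+188 ≤ 399 → not valid
(53,68,110): 53+68 > 110 → valid
2 of the 6 triples form a triangle.

2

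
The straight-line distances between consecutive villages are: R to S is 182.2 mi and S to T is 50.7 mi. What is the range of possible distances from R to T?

131.5 ≤ RT ≤ 232.9 mi

By the triangle inequality, |182.2 − 50.7| ≤ RT ≤ 182.2 + 50.7.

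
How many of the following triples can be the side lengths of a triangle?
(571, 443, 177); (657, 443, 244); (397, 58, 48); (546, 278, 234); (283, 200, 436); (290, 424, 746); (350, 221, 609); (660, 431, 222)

3

(177,443,571): 177+443 > 571 → valid
(244,443,657): 244+443 > 657 → valid
(48,58,397): 48+58 ≤ 397 → not valid
(234,278,546): 234+278 ≤ 546 → not valid
(200,283,436): 200+283 > 436 → valid
(290,424,746): 290+424 ≤ 746 → not valid
(221,350,609): 221+350 ≤ 609 → not valid
(222,431,660): 222+431 ≤ 660 → not valid
3 of the 8 triples form a triangle.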